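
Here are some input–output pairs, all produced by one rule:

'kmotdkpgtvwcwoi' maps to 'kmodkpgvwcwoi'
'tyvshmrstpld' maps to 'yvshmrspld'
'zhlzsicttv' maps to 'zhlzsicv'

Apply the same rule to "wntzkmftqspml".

wnzkmfqspml

Looking at the pairs, the operation is to remove every "t".
On "wntzkmftqspml" that produces "wnzkmfqspml".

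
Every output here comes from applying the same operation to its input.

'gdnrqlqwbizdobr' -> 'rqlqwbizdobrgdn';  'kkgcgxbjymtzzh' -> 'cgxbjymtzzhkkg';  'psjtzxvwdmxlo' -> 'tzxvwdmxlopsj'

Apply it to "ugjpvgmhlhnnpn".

pvgmhlhnnpnugj

The transformation: move the first 3 characters to the end (rotate left by 3).
So "ugjpvgmhlhnnpn" becomes "pvgmhlhnnpnugj".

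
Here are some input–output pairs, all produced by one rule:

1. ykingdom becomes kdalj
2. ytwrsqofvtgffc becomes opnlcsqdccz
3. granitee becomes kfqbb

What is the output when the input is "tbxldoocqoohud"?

In each case the input is transformed by: delete the first 3 characters, then shift every letter 3 places backward in the alphabet (wrapping around).
So "tbxldoocqoohud" becomes "iallznllera".
(Check on "ytwrsqofvtgffc": → "rsqofvtgffc" → "opnlcsqdccz" ✓)

iallznllera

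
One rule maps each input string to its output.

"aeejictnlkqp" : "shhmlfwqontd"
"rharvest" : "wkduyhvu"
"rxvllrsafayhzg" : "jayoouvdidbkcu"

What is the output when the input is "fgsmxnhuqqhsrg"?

jjvpaqkxttkvui

In each case the input is transformed by: shift every letter 3 places forward in the alphabet (wrapping around), then swap the first and last characters.
On "fgsmxnhuqqhsrg": the first step gives "ijvpaqkxttkvuj", and the second then gives "jjvpaqkxttkvui".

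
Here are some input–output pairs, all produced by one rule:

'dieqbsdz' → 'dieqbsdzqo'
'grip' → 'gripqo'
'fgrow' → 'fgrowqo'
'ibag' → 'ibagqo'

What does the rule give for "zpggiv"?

zpggivqo

What's happening: append "qo".
Applying that to "zpggiv" gives "zpggivqo".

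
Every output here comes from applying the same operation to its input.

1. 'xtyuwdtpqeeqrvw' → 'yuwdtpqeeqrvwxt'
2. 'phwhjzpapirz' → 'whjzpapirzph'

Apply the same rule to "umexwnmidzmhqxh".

exwnmidzmhqxhum

The pattern: move the first 2 characters to the end (rotate left by 2).
Applying that to "umexwnmidzmhqxh" gives "exwnmidzmhqxhum".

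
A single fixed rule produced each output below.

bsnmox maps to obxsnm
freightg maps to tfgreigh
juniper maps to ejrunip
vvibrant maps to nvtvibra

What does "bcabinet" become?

Each output is the input with this applied: swap the first and last characters, then move the last 2 characters to the front (rotate right by 2).
Working it through for "bcabinet": intermediate "tcabineb", final "ebtcabin".
(Check on "bsnmox": → "xsnmob" → "obxsnm" ✓)

ebtcabin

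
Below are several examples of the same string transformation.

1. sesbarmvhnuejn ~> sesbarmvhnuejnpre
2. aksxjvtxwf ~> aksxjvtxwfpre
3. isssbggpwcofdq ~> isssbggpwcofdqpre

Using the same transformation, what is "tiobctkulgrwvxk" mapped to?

In each case the input is transformed by: append "pre".
"tiobctkulgrwvxk" → "tiobctkulgrwvxkpre".

tiobctkulgrwvxkpre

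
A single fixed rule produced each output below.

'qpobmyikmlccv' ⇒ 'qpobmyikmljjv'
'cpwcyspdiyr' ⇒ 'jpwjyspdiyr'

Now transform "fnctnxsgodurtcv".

Looking at the pairs, the operation is to replace every "c" with "j".
So "fnctnxsgodurtcv" becomes "fnjtnxsgodurtjv".

fnjtnxsgodurtjv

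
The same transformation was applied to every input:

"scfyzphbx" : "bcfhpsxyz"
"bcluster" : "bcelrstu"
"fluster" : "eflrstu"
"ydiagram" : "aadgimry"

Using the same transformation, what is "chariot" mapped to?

The rule is to sort the characters into alphabetical order.
Doing the same to "chariot": "achiort".

achiort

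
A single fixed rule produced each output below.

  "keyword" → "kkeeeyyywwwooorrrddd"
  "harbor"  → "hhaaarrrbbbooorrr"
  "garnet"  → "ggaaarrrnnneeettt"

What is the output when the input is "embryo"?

Each output is the input with this applied: repeat every character 3 times, then delete the first character.
Starting from "embryo": after the first operation, "eeemmmbbbrrryyyooo"; after the second, "eemmmbbbrrryyyooo".

eemmmbbbrrryyyooo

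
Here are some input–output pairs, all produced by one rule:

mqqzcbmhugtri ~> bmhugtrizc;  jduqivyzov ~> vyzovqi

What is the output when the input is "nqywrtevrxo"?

The rule is to delete the first 3 characters, then move the first 2 characters to the end (rotate left by 2).
Starting from "nqywrtevrxo": after the first operation, "wrtevrxo"; after the second, "tevrxowr".

tevrxowr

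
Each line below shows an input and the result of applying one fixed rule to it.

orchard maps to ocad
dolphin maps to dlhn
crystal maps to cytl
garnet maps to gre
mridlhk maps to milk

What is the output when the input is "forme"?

Each output is the input with this applied: keep every other character starting from the first (positions 1st, 3rd, 5th, ...).
Applying that to "forme" gives "fre".

fre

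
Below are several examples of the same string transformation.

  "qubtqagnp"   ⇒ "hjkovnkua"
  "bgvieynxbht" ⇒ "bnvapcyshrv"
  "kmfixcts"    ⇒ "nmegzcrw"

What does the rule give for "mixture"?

lygcrno

Each output is the input with this applied: move the last 2 characters to the front (rotate right by 2), then shift every letter 6 places backward in the alphabet (wrapping around).
Applying both steps to "mixture": "remixtu", then "lygcrno".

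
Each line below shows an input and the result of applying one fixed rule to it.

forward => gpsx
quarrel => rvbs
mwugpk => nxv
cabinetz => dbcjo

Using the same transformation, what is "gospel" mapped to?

Each output is the input with this applied: shift every letter 1 place forward in the alphabet (wrapping around), then delete the last 3 characters.
For "gospel", step one produces "hptqfm"; step two turns that into "hpt".
(Check on "mwugpk": → "nxvhql" → "nxv" ✓)

hpt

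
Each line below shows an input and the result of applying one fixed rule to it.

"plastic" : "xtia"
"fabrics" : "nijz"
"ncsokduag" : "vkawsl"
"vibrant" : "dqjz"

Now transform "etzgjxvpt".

Looking at the pairs, the operation is to delete the last 3 characters, then shift every letter 8 places forward in the alphabet (wrapping around).
On "etzgjxvpt" that produces "mbhorf".

mbhorf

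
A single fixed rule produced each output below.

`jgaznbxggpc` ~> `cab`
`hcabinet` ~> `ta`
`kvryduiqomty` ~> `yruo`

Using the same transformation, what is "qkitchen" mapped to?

ni

What's happening: move the last 3 characters to the front (rotate right by 3), then keep one character in every 3, starting at position 3 (positions 3rd, 6th, 9th, ...).
Working it through for "qkitchen": intermediate "henqkitc", final "ni".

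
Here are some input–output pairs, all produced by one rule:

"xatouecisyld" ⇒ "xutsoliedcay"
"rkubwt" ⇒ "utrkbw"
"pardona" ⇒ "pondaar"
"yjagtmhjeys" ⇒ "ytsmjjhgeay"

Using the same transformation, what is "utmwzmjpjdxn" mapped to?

xwutpnmmjjdz

The transformation: sort the characters into reverse alphabetical order, then move the first character to the end.
Starting from "utmwzmjpjdxn": after the first operation, "zxwutpnmmjjd"; after the second, "xwutpnmmjjdz".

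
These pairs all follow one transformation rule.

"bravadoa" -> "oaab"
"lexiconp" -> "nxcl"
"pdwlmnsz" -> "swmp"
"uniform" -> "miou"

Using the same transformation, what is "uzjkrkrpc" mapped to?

The rule is to keep every other character starting from the first (positions 1st, 3rd, 5th, ...), then swap the first and last characters.
Starting from "uzjkrkrpc": after the first operation, "ujrrc"; after the second, "cjrru".

cjrru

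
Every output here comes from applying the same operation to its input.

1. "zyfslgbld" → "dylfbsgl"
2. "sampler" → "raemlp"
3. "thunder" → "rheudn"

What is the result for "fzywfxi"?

izxyfw

What's happening: take characters alternately from the front and the back (1st, last, 2nd, 2nd-last, ...), then delete the first character.
"fzywfxi" → "fizxyfw" → "izxyfw".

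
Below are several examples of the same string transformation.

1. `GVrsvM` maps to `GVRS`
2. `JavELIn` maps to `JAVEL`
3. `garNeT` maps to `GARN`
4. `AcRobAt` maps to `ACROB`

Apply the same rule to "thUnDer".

THUND

The rule is to delete the last 2 characters, then convert every letter to uppercase.
Applying both steps to "thUnDer": "thUnD", then "THUND".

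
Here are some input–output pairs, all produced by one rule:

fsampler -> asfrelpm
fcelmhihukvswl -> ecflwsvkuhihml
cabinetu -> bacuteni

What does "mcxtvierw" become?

xcmwreivt

The pattern: reverse the string, then move the last 3 characters to the front (rotate right by 3).
On "mcxtvierw": the first step gives "wreivtxcm", and the second then gives "xcmwreivt".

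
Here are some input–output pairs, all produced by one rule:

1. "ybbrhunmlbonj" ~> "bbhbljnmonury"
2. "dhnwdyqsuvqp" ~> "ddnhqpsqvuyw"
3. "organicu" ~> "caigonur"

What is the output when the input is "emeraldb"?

Rule — sort the characters into alphabetical order, then swap each adjacent pair of characters (1↔2, 3↔4, ...).
On "emeraldb": the first step gives "abdeelmr", and the second then gives "baedlerm".
(Check on "ybbrhunmlbonj": → "bbbhjlmnnoruy" → "bbhbljnmonury" ✓)

baedlerm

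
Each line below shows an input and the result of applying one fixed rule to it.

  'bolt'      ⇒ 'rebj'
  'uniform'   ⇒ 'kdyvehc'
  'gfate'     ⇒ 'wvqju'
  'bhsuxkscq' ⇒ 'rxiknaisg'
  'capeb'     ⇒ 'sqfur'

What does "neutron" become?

dukjhed

The pattern: shift every letter 10 places backward in the alphabet (wrapping around).
Doing the same to "neutron": "dukjhed".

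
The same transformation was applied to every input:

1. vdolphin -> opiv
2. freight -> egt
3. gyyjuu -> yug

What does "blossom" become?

The rule is to move the first character to the end, then keep every other character starting from the second (positions 2nd, 4th, 6th, ...).
So "blossom" becomes "osm".
(Check on "gyyjuu": → "yyjuug" → "yug" ✓)

osm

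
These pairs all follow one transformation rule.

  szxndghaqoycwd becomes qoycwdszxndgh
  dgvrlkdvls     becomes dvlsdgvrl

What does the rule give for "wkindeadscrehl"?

screhlwkindea

Rule — swap the front and back halves of the string, then delete the first character.
Applying both steps to "wkindeadscrehl": "dscrehlwkindea", then "screhlwkindea".
(Check on "szxndghaqoycwd": → "aqoycwdszxndgh" → "qoycwdszxndgh" ✓)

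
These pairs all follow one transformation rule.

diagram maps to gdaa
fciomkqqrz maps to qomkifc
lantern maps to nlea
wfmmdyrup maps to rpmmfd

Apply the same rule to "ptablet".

leba

The pattern: sort the characters into reverse alphabetical order, then delete the first 3 characters.
Applying both steps to "ptablet": "ttpleba", then "leba".
(Check on "lantern": → "trnnlea" → "nlea" ✓)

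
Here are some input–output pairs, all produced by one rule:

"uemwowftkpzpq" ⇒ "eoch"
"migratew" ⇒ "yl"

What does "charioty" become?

sg

The pattern: keep one character in every 3, starting at position 3 (positions 3rd, 6th, 9th, ...), then shift every letter 8 places backward in the alphabet (wrapping around).
Doing the same to "charioty": "sg".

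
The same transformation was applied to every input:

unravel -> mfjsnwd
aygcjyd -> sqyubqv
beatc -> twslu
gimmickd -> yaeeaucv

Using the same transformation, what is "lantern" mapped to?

dsflwjf

The rule is to shift every letter 8 places backward in the alphabet (wrapping around).
So "lantern" becomes "dsflwjf".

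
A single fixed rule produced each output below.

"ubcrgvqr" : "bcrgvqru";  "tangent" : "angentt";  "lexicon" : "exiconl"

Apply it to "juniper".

uniperj

The transformation: move the first character to the end.
On "juniper" that produces "uniperj".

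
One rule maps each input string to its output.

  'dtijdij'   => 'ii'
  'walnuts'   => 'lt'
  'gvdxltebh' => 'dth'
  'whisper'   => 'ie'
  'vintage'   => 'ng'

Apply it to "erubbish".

The transformation: keep one character in every 3, starting at position 3 (positions 3rd, 6th, 9th, ...).
For "erubbish" the result is "ui".

ui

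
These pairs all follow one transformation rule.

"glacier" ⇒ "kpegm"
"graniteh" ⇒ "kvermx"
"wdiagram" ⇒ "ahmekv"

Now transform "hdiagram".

The transformation: shift every letter 4 places forward in the alphabet (wrapping around), then delete the last 2 characters.
For "hdiagram", step one produces "lhmekveq"; step two turns that into "lhmekv".

lhmekv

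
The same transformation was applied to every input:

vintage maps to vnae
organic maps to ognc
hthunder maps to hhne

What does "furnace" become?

frae

The transformation: keep every other character starting from the first (positions 1st, 3rd, 5th, ...).
For "furnace" the result is "frae".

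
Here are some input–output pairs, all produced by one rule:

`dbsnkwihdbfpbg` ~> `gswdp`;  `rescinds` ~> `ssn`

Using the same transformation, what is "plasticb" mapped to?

Looking at the pairs, the operation is to move the last character to the front, then keep one character in every 3, starting at position 1 (positions 1st, 4th, 7th, ...).
"plasticb" → "bai".

bai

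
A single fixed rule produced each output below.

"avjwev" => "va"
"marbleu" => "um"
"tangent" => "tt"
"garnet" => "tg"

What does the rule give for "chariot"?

tc

Looking at the pairs, the operation is to move the first character to the end, then keep only the last 2 characters.
"chariot" → "hariotc" → "tc".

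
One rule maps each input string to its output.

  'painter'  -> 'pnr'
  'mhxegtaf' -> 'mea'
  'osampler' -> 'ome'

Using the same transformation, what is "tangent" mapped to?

Each output is the input with this applied: keep one character in every 3, starting at position 1 (positions 1st, 4th, 7th, ...).
For "tangent" the result is "tgt".

tgt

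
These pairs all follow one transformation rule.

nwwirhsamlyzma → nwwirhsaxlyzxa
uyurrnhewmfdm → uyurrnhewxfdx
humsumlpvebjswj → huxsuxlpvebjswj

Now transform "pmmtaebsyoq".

The rule is to replace every "m" with "x".
Doing the same to "pmmtaebsyoq": "pxxtaebsyoq".

pxxtaebsyoq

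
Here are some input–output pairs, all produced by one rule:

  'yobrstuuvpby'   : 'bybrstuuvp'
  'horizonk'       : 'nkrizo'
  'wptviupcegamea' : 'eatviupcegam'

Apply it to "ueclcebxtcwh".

whclcebxtc

Each output is the input with this applied: delete the first 2 characters, then move the last 2 characters to the front (rotate right by 2).
Starting from "ueclcebxtcwh": after the first operation, "clcebxtcwh"; after the second, "whclcebxtc".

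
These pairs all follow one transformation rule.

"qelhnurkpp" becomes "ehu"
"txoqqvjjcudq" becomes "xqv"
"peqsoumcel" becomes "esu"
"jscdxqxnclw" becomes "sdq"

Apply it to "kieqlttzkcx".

The transformation: keep every other character starting from the second (positions 2nd, 4th, 6th, ...), then keep only the first 3 characters.
Applying both steps to "kieqlttzkcx": "iqtzc", then "iqt".

iqt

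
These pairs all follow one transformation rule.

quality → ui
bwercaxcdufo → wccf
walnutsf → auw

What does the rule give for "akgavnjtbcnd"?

kvtn

What's happening: swap the first and last characters, then keep one character in every 3, starting at position 2 (positions 2nd, 5th, 8th, ...).
On "akgavnjtbcnd": the first step gives "dkgavnjtbcna", and the second then gives "kvtn".
(Check on "bwercaxcdufo": → "owercaxcdufb" → "wccf" ✓)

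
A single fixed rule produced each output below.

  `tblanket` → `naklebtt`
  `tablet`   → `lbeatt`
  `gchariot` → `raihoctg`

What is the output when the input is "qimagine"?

gaimnieq

The rule is to swap the front and back halves of the string, then take characters alternately from the front and the back (1st, last, 2nd, 2nd-last, ...).
"qimagine" → "gineqima" → "gaimnieq".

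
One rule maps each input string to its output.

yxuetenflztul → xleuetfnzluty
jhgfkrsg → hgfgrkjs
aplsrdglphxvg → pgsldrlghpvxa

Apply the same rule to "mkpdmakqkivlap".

kpdpamqkiklvma

In each case the input is transformed by: swap the first and last characters, then swap each adjacent pair of characters (1↔2, 3↔4, ...).
On "mkpdmakqkivlap" that produces "kpdpamqkiklvma".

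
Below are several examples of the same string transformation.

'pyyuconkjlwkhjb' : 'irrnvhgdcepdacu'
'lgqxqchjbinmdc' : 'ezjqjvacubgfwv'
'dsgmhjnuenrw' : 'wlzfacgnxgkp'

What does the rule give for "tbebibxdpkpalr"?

What's happening: shift every letter 7 places backward in the alphabet (wrapping around).
Doing the same to "tbebibxdpkpalr": "muxubuqwiditek".

muxubuqwiditek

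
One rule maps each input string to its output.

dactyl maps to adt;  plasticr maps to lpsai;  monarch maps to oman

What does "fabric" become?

afr

Each output is the input with this applied: swap each adjacent pair of characters (1↔2, 3↔4, ...), then delete the last 3 characters.
For "fabric", step one produces "afrbci"; step two turns that into "afr".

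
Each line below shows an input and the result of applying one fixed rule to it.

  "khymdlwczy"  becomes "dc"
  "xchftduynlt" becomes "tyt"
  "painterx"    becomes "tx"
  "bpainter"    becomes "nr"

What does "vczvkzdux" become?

The rule is to keep one character in every 3, starting at position 2 (positions 2nd, 5th, 8th, ...), then delete the first character.
Working it through for "vczvkzdux": intermediate "cku", final "ku".
(Check on "xchftduynlt": → "ctyt" → "tyt" ✓)

ku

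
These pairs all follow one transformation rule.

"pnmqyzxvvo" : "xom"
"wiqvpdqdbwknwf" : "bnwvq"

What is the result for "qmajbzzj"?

zqj

What's happening: swap the front and back halves of the string, then keep one character in every 3, starting at position 2 (positions 2nd, 5th, 8th, ...).
Starting from "qmajbzzj": after the first operation, "bzzjqmaj"; after the second, "zqj".
(Check on "pnmqyzxvvo": → "zxvvopnmqy" → "xom" ✓)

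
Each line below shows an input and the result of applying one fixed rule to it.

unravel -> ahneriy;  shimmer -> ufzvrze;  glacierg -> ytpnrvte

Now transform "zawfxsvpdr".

Looking at the pairs, the operation is to swap each adjacent pair of characters (1↔2, 3↔4, ...), then shift every letter 13 places forward in the alphabet (wrapping around) — i.e. ROT13.
So "zawfxsvpdr" becomes "nmsjfkcieq".
(Check on "glacierg": → "lgcaeigr" → "ytpnrvte" ✓)

nmsjfkcieq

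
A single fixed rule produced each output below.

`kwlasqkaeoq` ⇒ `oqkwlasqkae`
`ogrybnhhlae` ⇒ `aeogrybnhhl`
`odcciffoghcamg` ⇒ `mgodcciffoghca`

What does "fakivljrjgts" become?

tsfakivljrjg

Looking at the pairs, the operation is to move the last 2 characters to the front (rotate right by 2).
So "fakivljrjgts" becomes "tsfakivljrjg".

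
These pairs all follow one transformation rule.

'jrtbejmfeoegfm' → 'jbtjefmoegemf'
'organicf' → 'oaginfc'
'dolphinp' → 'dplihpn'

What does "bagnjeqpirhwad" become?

In each case the input is transformed by: swap each adjacent pair of characters (1↔2, 3↔4, ...), then delete the first character.
For "bagnjeqpirhwad", step one produces "abngejpqriwhda"; step two turns that into "bngejpqriwhda".
(Check on "organicf": → "roaginfc" → "oaginfc" ✓)

bngejpqriwhda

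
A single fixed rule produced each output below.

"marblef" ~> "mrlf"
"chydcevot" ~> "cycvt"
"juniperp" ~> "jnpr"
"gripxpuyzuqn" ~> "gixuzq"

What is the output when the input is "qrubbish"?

The pattern: keep every other character starting from the first (positions 1st, 3rd, 5th, ...).
Doing the same to "qrubbish": "qubs".

qubs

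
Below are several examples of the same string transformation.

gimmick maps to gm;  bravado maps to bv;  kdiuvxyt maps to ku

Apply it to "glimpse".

What's happening: move the last 2 characters to the front (rotate right by 2), then keep one character in every 3, starting at position 3 (positions 3rd, 6th, 9th, ...).
"glimpse" → "seglimp" → "gm".

gm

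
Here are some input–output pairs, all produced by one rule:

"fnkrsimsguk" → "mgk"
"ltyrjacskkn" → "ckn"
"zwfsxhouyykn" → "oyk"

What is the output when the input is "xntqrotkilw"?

tiw

The transformation: keep every other character starting from the first (positions 1st, 3rd, 5th, ...), then keep only the last 3 characters.
Applying both steps to "xntqrotkilw": "xtrtiw", then "tiw".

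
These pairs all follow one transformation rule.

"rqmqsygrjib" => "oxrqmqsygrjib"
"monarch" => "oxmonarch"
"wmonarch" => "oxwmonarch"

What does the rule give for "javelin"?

oxjavelin

What's happening: prepend "ox".
Doing the same to "javelin": "oxjavelin".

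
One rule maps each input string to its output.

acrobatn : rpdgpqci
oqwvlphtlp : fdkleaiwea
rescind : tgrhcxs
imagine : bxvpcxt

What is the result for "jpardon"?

What's happening: swap each adjacent pair of characters (1↔2, 3↔4, ...), then shift every letter 11 places backward in the alphabet (wrapping around).
On "jpardon": the first step gives "pjraodn", and the second then gives "eygpdsc".
(Check on "rescind": → "ercsnid" → "tgrhcxs" ✓)

eygpdsc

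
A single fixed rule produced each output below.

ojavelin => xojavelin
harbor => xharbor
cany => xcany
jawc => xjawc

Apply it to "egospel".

xegospel

In each case the input is transformed by: prepend "x".
So "egospel" becomes "xegospel".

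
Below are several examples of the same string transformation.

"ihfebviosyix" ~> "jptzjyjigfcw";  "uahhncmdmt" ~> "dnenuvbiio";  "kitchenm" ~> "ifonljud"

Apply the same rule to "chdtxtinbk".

ujocldieuy

In each case the input is transformed by: swap the front and back halves of the string, then shift every letter 1 place forward in the alphabet (wrapping around).
"chdtxtinbk" → "tinbkchdtx" → "ujocldieuy".
(Check on "kitchenm": → "henmkitc" → "ifonljud" ✓)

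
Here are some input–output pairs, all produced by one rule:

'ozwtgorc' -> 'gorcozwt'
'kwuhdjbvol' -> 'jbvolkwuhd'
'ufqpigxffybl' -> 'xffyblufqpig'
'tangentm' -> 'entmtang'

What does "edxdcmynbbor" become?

ynbboredxdcm

Rule — swap the front and back halves of the string.
On "edxdcmynbbor" that produces "ynbboredxdcm".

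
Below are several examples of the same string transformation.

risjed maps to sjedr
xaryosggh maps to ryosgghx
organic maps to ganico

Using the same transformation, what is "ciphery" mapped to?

pheryc

Each output is the input with this applied: move the first 2 characters to the end (rotate left by 2), then delete the last character.
For "ciphery", step one produces "pheryci"; step two turns that into "pheryc".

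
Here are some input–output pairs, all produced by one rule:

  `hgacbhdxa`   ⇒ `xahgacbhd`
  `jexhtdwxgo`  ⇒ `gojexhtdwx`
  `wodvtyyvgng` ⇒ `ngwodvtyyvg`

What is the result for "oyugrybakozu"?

zuoyugrybako

The transformation: move the last 2 characters to the front (rotate right by 2).
For "oyugrybakozu" the result is "zuoyugrybako".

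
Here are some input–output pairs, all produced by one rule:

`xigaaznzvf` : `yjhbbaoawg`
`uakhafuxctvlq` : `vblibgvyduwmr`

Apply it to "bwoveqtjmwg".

cxpwfruknxh

What's happening: shift every letter 1 place forward in the alphabet (wrapping around).
On "bwoveqtjmwg" that produces "cxpwfruknxh".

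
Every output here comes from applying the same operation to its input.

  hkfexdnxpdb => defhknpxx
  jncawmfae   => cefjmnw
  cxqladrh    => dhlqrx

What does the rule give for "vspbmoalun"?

Each output is the input with this applied: sort the characters into alphabetical order, then delete the first 2 characters.
Applying both steps to "vspbmoalun": "ablmnopsuv", then "lmnopsuv".

lmnopsuv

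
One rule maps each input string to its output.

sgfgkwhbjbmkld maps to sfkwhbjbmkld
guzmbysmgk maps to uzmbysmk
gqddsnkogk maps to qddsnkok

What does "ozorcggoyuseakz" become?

ozorcoyuseakz

The transformation: remove every "g".
So "ozorcggoyuseakz" becomes "ozorcoyuseakz".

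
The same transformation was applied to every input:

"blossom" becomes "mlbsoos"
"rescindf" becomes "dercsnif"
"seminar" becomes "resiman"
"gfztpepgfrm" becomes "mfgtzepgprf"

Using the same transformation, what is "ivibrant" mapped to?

nvibiart

In each case the input is transformed by: swap each adjacent pair of characters (1↔2, 3↔4, ...), then move the last character to the front.
For "ivibrant", step one produces "vibiartn"; step two turns that into "nvibiart".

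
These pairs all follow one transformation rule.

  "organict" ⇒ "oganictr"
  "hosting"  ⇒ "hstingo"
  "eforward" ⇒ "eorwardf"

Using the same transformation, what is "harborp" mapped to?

What's happening: move the first character to the end, then swap the first and last characters.
For "harborp", step one produces "arborph"; step two turns that into "hrborpa".

hrborpa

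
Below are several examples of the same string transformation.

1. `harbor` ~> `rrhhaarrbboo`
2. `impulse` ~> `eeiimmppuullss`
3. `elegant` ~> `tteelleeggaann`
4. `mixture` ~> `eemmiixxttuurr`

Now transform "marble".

What's happening: double every character, then move the last 2 characters to the front (rotate right by 2).
Starting from "marble": after the first operation, "mmaarrbbllee"; after the second, "eemmaarrbbll".

eemmaarrbbll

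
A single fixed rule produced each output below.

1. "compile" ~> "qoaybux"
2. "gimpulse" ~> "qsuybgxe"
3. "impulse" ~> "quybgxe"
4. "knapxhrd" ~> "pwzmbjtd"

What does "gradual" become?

xsdmpgm

Rule — move the last character to the front, then shift every letter 12 places forward in the alphabet (wrapping around).
For "gradual" the result is "xsdmpgm".
(Check on "knapxhrd": → "dknapxhr" → "pwzmbjtd" ✓)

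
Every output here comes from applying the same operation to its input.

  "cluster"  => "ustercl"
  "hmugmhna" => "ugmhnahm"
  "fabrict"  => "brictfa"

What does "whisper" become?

What's happening: move the first 2 characters to the end (rotate left by 2).
"whisper" → "isperwh".

isperwh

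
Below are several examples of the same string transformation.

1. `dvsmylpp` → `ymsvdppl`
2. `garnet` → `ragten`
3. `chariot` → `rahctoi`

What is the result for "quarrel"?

The transformation: reverse the string, then move the first 3 characters to the end (rotate left by 3).
Working it through for "quarrel": intermediate "lerrauq", final "rauqler".

rauqler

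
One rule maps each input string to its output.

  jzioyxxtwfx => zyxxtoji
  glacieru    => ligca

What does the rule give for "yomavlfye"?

yvomla

Each output is the input with this applied: delete the last 3 characters, then sort the characters into reverse alphabetical order.
Starting from "yomavlfye": after the first operation, "yomavl"; after the second, "yvomla".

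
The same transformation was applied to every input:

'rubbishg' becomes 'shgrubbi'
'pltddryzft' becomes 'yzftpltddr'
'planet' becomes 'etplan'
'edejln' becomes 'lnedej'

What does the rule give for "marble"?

The transformation: swap the front and back halves of the string, then move the first character to the end.
On "marble": the first step gives "blemar", and the second then gives "lemarb".
(Check on "pltddryzft": → "ryzftpltdd" → "yzftpltddr" ✓)

lemarb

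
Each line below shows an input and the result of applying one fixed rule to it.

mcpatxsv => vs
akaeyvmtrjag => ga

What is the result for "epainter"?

re

What's happening: swap each adjacent pair of characters (1↔2, 3↔4, ...), then keep only the last 2 characters.
On "epainter": the first step gives "peiatnre", and the second then gives "re".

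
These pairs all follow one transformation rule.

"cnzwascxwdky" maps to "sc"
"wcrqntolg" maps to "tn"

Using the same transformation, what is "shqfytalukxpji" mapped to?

Rule — take characters alternately from the front and the back (1st, last, 2nd, 2nd-last, ...), then keep only the last 2 characters.
Applying that to "shqfytalukxpji" gives "al".

al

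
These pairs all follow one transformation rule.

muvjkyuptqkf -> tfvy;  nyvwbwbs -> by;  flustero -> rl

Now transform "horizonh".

no

What's happening: swap the front and back halves of the string, then keep one character in every 3, starting at position 3 (positions 3rd, 6th, 9th, ...).
So "horizonh" becomes "no".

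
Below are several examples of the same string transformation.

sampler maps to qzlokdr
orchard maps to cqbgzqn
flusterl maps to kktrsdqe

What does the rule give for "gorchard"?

cnqbgzqf

Rule — shift every letter 1 place backward in the alphabet (wrapping around), then swap the first and last characters.
On "gorchard": the first step gives "fnqbgzqc", and the second then gives "cnqbgzqf".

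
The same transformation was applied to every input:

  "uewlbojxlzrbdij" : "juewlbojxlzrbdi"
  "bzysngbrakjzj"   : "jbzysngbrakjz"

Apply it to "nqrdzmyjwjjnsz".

znqrdzmyjwjjns

Each output is the input with this applied: move the last character to the front.
Applying that to "nqrdzmyjwjjnsz" gives "znqrdzmyjwjjns".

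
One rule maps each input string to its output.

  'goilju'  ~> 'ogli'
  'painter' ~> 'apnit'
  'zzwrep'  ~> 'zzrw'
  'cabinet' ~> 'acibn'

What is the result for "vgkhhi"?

gvhk

What's happening: delete the last 2 characters, then swap each adjacent pair of characters (1↔2, 3↔4, ...).
For "vgkhhi", step one produces "vgkh"; step two turns that into "gvhk".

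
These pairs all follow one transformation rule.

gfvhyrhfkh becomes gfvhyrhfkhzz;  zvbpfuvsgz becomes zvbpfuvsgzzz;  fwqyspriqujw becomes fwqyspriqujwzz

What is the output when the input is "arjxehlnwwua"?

arjxehlnwwuazz

Rule — append "zz".
Applying that to "arjxehlnwwua" gives "arjxehlnwwuazz".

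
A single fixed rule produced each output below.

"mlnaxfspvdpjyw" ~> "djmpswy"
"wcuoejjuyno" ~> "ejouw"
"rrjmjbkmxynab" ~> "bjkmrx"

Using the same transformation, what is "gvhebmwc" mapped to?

Rule — sort the characters into alphabetical order, then keep every other character starting from the second (positions 2nd, 4th, 6th, ...).
Working it through for "gvhebmwc": intermediate "bceghmvw", final "cgmw".

cgmw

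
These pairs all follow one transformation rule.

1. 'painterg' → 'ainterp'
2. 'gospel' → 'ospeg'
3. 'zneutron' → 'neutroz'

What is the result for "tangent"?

Looking at the pairs, the operation is to delete the last character, then move the first character to the end.
On "tangent": the first step gives "tangen", and the second then gives "angent".

angent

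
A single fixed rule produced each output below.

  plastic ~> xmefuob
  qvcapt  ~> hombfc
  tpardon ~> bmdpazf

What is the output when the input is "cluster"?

The transformation: move the first character to the end, then shift every letter 12 places forward in the alphabet (wrapping around).
Working it through for "cluster": intermediate "lusterc", final "xgefqdo".

xgefqdo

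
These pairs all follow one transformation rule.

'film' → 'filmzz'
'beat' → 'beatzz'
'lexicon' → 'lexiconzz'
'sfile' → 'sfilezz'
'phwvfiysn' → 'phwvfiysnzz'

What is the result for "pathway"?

pathwayzz

Each output is the input with this applied: append "zz".
On "pathway" that produces "pathwayzz".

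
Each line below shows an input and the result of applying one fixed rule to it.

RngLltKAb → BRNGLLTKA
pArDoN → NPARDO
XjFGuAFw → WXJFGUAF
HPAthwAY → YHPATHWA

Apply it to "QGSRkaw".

Looking at the pairs, the operation is to move the last character to the front, then convert every letter to uppercase.
Starting from "QGSRkaw": after the first operation, "wQGSRka"; after the second, "WQGSRKA".
(Check on "pArDoN": → "NpArDo" → "NPARDO" ✓)

WQGSRKA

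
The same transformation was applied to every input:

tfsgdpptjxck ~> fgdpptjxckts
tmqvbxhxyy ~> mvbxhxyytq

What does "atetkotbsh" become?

ttkotbshae

Rule — move the first 2 characters to the end (rotate left by 2), then swap the first and last characters.
"atetkotbsh" → "etkotbshat" → "ttkotbshae".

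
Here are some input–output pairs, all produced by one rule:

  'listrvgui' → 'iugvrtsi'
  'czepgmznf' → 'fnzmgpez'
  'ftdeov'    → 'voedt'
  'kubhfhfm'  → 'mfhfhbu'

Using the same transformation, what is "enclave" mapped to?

evalcn

Rule — reverse the string, then delete the last character.
On "enclave": the first step gives "evalcne", and the second then gives "evalcn".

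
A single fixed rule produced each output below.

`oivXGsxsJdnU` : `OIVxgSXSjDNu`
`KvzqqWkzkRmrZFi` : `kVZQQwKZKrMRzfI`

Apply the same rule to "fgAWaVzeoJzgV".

The transformation: flip the case of every letter.
For "fgAWaVzeoJzgV" the result is "FGawAvZEOjZGv".

FGawAvZEOjZGv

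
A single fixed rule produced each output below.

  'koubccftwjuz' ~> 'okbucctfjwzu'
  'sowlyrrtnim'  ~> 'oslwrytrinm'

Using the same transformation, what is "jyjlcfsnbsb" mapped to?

yjljfcnssbb

The transformation: swap each adjacent pair of characters (1↔2, 3↔4, ...).
Applying that to "jyjlcfsnbsb" gives "yjljfcnssbb".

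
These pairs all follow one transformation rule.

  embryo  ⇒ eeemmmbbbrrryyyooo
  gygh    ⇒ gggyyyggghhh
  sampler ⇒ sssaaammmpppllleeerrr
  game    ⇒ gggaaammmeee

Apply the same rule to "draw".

Each output is the input with this applied: repeat every character 3 times.
For "draw" the result is "dddrrraaawww".

dddrrraaawww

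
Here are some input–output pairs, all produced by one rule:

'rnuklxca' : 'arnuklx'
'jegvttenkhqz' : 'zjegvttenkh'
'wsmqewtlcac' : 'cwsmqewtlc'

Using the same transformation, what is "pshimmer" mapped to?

Rule — move the last 2 characters to the front (rotate right by 2), then delete the first character.
On "pshimmer": the first step gives "erpshimm", and the second then gives "rpshimm".
(Check on "rnuklxca": → "carnuklx" → "arnuklx" ✓)

rpshimm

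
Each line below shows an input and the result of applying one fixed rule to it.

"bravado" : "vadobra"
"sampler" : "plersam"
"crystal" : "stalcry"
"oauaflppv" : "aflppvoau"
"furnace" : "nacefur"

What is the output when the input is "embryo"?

ryoemb

In each case the input is transformed by: move the first 3 characters to the end (rotate left by 3).
So "embryo" becomes "ryoemb".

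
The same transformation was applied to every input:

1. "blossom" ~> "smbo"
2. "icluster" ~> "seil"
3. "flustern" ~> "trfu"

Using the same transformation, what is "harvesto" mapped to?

ethr

What's happening: keep every other character starting from the first (positions 1st, 3rd, 5th, ...), then move the last 2 characters to the front (rotate right by 2).
For "harvesto", step one produces "hret"; step two turns that into "ethr".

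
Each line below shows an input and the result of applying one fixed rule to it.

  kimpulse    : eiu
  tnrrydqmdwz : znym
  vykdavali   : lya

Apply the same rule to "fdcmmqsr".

The transformation: keep one character in every 3, starting at position 2 (positions 2nd, 5th, 8th, ...), then move the last character to the front.
Working it through for "fdcmmqsr": intermediate "dmr", final "rdm".

rdm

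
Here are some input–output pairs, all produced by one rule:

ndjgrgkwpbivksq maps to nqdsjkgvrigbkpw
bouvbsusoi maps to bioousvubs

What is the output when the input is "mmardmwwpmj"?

The pattern: take characters alternately from the front and the back (1st, last, 2nd, 2nd-last, ...).
For "mmardmwwpmj" the result is "mjmmaprwdwm".

mjmmaprwdwm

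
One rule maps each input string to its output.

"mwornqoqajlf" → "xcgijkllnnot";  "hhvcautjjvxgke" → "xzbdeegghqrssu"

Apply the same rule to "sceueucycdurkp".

zzzabbhmoprrrv

The rule is to sort the characters into alphabetical order, then shift every letter 3 places backward in the alphabet (wrapping around).
Working it through for "sceueucycdurkp": intermediate "cccdeekprsuuuy", final "zzzabbhmoprrrv".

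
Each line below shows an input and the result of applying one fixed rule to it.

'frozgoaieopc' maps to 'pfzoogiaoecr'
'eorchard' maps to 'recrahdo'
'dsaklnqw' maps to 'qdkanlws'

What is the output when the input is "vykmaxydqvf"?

fvmkxadyvqy

Rule — swap each adjacent pair of characters (1↔2, 3↔4, ...), then swap the first and last characters.
Applying both steps to "vykmaxydqvf": "yvmkxadyvqf", then "fvmkxadyvqy".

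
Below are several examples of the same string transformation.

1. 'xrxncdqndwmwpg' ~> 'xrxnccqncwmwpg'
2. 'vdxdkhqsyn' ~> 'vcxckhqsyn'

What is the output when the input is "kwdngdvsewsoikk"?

The rule is to replace every "d" with "c".
Doing the same to "kwdngdvsewsoikk": "kwcngcvsewsoikk".

kwcngcvsewsoikk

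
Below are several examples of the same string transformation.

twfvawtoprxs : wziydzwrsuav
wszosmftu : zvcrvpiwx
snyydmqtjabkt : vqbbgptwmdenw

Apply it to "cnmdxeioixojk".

fqpgahlrlarmn

The transformation: shift every letter 3 places forward in the alphabet (wrapping around).
"cnmdxeioixojk" → "fqpgahlrlarmn".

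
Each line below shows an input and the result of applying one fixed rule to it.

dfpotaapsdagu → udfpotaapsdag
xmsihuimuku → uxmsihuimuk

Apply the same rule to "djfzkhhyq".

qdjfzkhhy

The rule is to move the last character to the front.
"djfzkhhyq" → "qdjfzkhhy".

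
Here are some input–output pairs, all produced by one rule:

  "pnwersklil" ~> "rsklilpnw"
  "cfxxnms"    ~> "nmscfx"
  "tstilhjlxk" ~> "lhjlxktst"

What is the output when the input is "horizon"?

zonhor

What's happening: move the first 3 characters to the end (rotate left by 3), then delete the first character.
For "horizon" the result is "zonhor".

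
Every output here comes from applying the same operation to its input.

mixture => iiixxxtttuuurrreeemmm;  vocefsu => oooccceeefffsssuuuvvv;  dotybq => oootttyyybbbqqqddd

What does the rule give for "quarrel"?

In each case the input is transformed by: move the first character to the end, then repeat every character 3 times.
Starting from "quarrel": after the first operation, "uarrelq"; after the second, "uuuaaarrrrrreeelllqqq".

uuuaaarrrrrreeelllqqq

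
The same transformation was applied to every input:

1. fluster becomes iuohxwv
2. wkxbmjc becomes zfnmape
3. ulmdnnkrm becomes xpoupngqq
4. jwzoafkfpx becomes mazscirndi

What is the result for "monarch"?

The pattern: take characters alternately from the front and the back (1st, last, 2nd, 2nd-last, ...), then shift every letter 3 places forward in the alphabet (wrapping around).
Applying both steps to "monarch": "mhocnra", then "pkrfqud".

pkrfqud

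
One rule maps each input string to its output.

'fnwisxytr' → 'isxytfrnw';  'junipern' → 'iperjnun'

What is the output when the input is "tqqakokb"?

akoktbqq

Each output is the input with this applied: swap the first and last characters, then move the first 3 characters to the end (rotate left by 3).
Working it through for "tqqakokb": intermediate "bqqakokt", final "akoktbqq".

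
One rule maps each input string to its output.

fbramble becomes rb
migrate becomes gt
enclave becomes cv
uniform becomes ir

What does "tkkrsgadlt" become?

The pattern: keep one character in every 3, starting at position 3 (positions 3rd, 6th, 9th, ...).
For "tkkrsgadlt" the result is "kgl".

kgl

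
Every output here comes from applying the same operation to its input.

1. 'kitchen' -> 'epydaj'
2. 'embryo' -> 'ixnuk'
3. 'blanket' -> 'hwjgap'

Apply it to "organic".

Each output is the input with this applied: delete the first character, then shift every letter 4 places backward in the alphabet (wrapping around).
"organic" → "ncwjey".

ncwjey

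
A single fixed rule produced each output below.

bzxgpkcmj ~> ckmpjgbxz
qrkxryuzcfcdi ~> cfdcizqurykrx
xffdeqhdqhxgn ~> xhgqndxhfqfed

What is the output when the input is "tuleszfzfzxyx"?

Each output is the input with this applied: move the last 3 characters to the front (rotate right by 3), then take characters alternately from the front and the back (1st, last, 2nd, 2nd-last, ...).
Working it through for "tuleszfzfzxyx": intermediate "xyxtuleszfzfz", final "xzyfxztfuzlse".

xzyfxztfuzlse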